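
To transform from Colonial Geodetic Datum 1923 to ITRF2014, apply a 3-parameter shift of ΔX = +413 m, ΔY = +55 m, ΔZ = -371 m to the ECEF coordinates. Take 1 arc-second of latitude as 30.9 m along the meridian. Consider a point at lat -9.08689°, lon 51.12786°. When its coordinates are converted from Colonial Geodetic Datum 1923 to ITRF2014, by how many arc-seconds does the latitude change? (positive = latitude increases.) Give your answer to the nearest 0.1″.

Δφ = -10.3″

sin φ = -0.157932, cos φ = 0.987450, sin λ = 0.778548, cos λ = 0.627585.
North component: ΔN = −sin φ cos λ·ΔX − sin φ sin λ·ΔY + cos φ·ΔZ = −(-0.157932)(0.627585)(413) − (-0.157932)(0.778548)(55) + (0.987450)(-371) = -318.65 m.
1° of latitude spans 3600 × 30.90 = 111240 m, so Δφ = -318.65 / 111240 × 3600 = -10.312″.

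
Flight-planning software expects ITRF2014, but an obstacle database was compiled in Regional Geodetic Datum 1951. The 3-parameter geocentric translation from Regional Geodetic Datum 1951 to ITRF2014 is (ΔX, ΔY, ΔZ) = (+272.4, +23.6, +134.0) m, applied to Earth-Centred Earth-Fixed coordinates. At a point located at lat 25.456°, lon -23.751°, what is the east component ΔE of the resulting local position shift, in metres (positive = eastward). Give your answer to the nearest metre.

ΔE = 131 m

The local east axis at (φ, λ) is (−sin λ, cos λ, 0), so ΔE = −sin(-23.751°)·272.4 + cos(-23.751°)·23.6 = 131.31 m.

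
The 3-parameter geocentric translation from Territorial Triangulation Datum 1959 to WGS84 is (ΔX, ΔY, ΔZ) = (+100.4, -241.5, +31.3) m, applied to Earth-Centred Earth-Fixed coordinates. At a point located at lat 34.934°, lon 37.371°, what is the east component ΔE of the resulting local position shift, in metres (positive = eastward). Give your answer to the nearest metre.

ΔE = -253 m

At φ = 34.934°, λ = 37.371°: sin φ = 0.572632, cos φ = 0.819812, sin λ = 0.606974, cos λ = 0.794722.
ΔE = −sin λ·ΔX + cos λ·ΔY = −(0.606974)·(100.4) + (0.794722)·(-241.5) = -252.87 m.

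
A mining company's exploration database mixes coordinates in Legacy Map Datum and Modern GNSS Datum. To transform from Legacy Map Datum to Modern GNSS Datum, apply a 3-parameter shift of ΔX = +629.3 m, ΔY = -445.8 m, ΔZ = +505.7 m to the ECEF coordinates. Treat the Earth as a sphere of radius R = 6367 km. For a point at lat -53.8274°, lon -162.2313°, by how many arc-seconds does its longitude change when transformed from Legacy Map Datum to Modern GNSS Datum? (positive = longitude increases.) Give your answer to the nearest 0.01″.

Δλ = 33.84″

sin φ = -0.807243, cos φ = 0.590220, sin λ = -0.305175, cos λ = -0.952296.
East component: ΔE = −sin λ·ΔX + cos λ·ΔY = −(-0.305175)(629.3) + (-0.952296)(-445.8) = 616.58 m.
1° of latitude spans πR/180 = 111125 m; at latitude φ, 1° of longitude spans that × cos φ = 65588.2 m, so Δλ = 616.58 / 65588.2 × 3600 = 33.843″.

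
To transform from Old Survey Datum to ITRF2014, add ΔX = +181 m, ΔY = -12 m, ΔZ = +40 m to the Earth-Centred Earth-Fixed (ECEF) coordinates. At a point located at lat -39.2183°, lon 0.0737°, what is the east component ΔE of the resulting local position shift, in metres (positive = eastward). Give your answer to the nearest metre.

The local east axis at (φ, λ) is (−sin λ, cos λ, 0), so ΔE = −sin(0.0737°)·181 + cos(0.0737°)·(-12) = -12.23 m.

ΔE = -12 m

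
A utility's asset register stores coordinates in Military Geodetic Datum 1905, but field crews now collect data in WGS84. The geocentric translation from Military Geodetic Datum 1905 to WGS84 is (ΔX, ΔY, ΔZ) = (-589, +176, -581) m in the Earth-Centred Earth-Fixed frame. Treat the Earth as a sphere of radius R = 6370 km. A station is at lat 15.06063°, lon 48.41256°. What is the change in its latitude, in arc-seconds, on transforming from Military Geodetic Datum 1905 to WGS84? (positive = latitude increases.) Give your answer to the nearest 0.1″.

sin φ = 0.259841, cos φ = 0.965651, sin λ = 0.747944, cos λ = 0.663762.
North component: ΔN = −sin φ cos λ·ΔX − sin φ sin λ·ΔY + cos φ·ΔZ = −(0.259841)(0.663762)(-589) − (0.259841)(0.747944)(176) + (0.965651)(-581) = -493.66 m.
1° of latitude spans πR/180 = 111177 m, so Δφ = -493.66 / 111177 × 3600 = -15.985″.

Δφ = -16.0″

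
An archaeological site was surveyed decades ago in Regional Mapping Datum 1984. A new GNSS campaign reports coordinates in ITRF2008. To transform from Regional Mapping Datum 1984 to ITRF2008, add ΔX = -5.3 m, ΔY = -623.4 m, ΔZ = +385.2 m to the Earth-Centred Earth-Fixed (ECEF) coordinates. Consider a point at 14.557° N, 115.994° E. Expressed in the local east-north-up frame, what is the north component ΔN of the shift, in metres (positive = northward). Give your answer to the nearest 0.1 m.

The local north axis is (−sin φ cos λ, −sin φ sin λ, cos φ), giving ΔN = -0.584 + 140.837 + 372.834 = 513.09 m.

ΔN = 513.1 m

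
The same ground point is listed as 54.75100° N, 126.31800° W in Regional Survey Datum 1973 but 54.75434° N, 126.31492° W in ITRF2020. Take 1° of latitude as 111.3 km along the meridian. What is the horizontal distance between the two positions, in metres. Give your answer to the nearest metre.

421 m

Δφ = 54.75434° − 54.75100° = +0.00334°; Δλ = -126.31492° − -126.31800° = +0.00308°.
ΔN = Δφ × 111300 = 371.7 m; ΔE = Δλ × 111300 × cos(54.75100°) = +0.00308 × 111300 × 0.577131 = 197.8 m.
Distance = √(ΔE² + ΔN²) = √(197.8² + 371.7²) = 421.1 m.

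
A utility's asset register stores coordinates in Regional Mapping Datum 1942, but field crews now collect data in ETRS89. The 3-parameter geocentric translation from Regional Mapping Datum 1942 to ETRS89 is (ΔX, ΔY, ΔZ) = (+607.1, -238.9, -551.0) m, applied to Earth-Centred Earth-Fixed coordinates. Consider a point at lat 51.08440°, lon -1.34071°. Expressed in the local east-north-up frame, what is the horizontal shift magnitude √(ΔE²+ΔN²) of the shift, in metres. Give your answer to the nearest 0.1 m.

852.8 m

At φ = 51.08440°, λ = -1.34071°: sin φ = 0.778072, cos φ = 0.628175, sin λ = -0.023398, cos λ = 0.999726.
ΔE = −sin λ·ΔX + cos λ·ΔY = −(-0.023398)·(607.1) + (0.999726)·(-238.9) = -224.63 m.
ΔN = −sin φ cos λ·ΔX − sin φ sin λ·ΔY + cos φ·ΔZ = −(0.778072)(0.999726)(607.1) − (0.778072)(-0.023398)(-238.9) + (0.628175)(-551.0) = -822.71 m.
Horizontal magnitude = √(ΔE² + ΔN²) = √((-224.63)² + (-822.71)²) = 852.83 m.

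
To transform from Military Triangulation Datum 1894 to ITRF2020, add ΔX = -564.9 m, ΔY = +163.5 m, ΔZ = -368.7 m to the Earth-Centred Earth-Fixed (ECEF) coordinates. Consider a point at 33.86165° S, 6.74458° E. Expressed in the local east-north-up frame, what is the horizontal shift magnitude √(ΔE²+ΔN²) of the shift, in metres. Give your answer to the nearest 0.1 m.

At φ = -33.86165°, λ = 6.74458°: sin φ = -0.557189, cos φ = 0.830385, sin λ = 0.117443, cos λ = 0.993080.
ΔE = −sin λ·ΔX + cos λ·ΔY = −(0.117443)·(-564.9) + (0.993080)·(163.5) = 228.71 m.
ΔN = −sin φ cos λ·ΔX − sin φ sin λ·ΔY + cos φ·ΔZ = −(-0.557189)(0.993080)(-564.9) − (-0.557189)(0.117443)(163.5) + (0.830385)(-368.7) = -608.04 m.
Horizontal magnitude = √(ΔE² + ΔN²) = √(228.71² + (-608.04)²) = 649.63 m.

649.6 m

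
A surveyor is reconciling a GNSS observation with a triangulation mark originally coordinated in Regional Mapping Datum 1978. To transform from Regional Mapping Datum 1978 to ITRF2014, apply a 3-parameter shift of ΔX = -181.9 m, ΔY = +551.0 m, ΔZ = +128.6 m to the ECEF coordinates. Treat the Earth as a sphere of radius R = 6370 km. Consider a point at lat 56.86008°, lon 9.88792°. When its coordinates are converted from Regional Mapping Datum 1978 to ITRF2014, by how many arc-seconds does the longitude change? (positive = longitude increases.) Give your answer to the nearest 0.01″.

sin φ = 0.837338, cos φ = 0.546685, sin λ = 0.171721, cos λ = 0.985146.
East component: ΔE = −sin λ·ΔX + cos λ·ΔY = −(0.171721)(-181.9) + (0.985146)(551.0) = 574.05 m.
1° of latitude spans πR/180 = 111177 m; at latitude φ, 1° of longitude spans that × cos φ = 60779.1 m, so Δλ = 574.05 / 60779.1 × 3600 = 34.002″.

Δλ = 34.00″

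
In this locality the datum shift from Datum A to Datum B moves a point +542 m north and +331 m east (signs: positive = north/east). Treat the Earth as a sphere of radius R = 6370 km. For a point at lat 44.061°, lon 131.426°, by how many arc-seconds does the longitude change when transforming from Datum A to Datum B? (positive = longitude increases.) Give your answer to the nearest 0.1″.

Δλ = 14.9″

At latitude 44.061°, cos φ = 0.718600.
One radian of longitude at latitude φ spans R cos φ, so Δλ = ΔE / (R cos φ) = 331.0 / (6370000 × 0.718600) = 7.2311e-05 rad = 14.915″.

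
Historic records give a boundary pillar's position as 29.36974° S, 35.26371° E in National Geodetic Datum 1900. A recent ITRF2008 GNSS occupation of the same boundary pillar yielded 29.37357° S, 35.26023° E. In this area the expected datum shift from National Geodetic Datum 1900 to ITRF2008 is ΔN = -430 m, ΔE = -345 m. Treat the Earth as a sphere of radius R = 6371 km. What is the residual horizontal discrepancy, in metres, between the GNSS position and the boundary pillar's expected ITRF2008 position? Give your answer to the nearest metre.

Observed coordinate differences: Δφ = -0.00383°, Δλ = -0.00348°.
Converting to metres (1° lat = 111195 m, cos φ = 0.871473): observed ΔN = -425.9 m, observed ΔE = -337.2 m.
Subtracting the expected shift leaves a residual of -425.9 − (-430) = 4.1 m north and -337.2 − (-345) = 7.8 m east.
Residual distance = √(4.1² + 7.8²) = 8.8 m.

9 m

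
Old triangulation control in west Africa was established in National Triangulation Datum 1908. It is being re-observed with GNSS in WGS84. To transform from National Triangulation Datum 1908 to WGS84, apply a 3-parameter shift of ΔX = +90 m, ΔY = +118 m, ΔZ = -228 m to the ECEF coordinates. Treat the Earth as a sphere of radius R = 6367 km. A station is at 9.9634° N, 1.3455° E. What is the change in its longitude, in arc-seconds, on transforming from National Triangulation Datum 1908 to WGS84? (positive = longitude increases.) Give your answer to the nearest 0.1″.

sin φ = 0.173019, cos φ = 0.984918, sin λ = 0.023481, cos λ = 0.999724.
East component: ΔE = −sin λ·ΔX + cos λ·ΔY = −(0.023481)(90) + (0.999724)(118) = 115.85 m.
1° of latitude spans πR/180 = 111125 m; at latitude φ, 1° of longitude spans that × cos φ = 109449.2 m, so Δλ = 115.85 / 109449.2 × 3600 = 3.811″.

Δλ = 3.8″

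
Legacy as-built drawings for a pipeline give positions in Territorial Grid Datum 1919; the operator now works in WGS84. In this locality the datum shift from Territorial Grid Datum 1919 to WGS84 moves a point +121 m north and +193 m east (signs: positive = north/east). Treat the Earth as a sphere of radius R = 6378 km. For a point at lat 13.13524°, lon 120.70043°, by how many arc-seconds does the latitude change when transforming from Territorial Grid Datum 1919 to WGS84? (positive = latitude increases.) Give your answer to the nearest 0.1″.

Δφ = 3.9″

On a sphere of radius R, 1 rad of latitude = R, so Δφ = ΔN / R = 121.0 / 6378000 = 1.8971e-05 rad = 3.913″.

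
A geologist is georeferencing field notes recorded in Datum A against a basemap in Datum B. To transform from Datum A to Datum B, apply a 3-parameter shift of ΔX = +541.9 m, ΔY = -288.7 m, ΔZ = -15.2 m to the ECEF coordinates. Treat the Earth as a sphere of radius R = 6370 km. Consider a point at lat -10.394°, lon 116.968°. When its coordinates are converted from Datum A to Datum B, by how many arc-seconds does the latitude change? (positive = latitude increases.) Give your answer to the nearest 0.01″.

Δφ = -3.42″

sin φ = -0.180416, cos φ = 0.983590, sin λ = 0.891260, cos λ = -0.453493.
North component: ΔN = −sin φ cos λ·ΔX − sin φ sin λ·ΔY + cos φ·ΔZ = −(-0.180416)(-0.453493)(541.9) − (-0.180416)(0.891260)(-288.7) + (0.983590)(-15.2) = -105.71 m.
1° of latitude spans πR/180 = 111177 m, so Δφ = -105.71 / 111177 × 3600 = -3.423″.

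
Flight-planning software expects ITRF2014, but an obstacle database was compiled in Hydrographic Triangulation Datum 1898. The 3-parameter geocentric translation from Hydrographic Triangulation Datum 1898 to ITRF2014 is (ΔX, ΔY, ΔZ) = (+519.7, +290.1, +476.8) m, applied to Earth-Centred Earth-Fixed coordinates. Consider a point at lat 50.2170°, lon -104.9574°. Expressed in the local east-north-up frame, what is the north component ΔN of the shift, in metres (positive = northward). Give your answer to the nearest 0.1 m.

ΔN = 623.6 m

At φ = 50.2170°, λ = -104.9574°: sin φ = 0.768473, cos φ = 0.639882, sin λ = -0.966118, cos λ = -0.258101.
ΔN = −sin φ cos λ·ΔX − sin φ sin λ·ΔY + cos φ·ΔZ = −(0.768473)(-0.258101)(519.7) − (0.768473)(-0.966118)(290.1) + (0.639882)(476.8) = 623.56 m.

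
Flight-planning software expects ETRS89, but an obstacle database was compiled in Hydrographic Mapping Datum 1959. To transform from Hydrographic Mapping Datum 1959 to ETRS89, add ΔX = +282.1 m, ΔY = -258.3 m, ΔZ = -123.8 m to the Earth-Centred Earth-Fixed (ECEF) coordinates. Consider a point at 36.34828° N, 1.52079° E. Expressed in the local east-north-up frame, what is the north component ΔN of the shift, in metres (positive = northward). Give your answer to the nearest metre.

ΔN = -263 m

The local north axis is (−sin φ cos λ, −sin φ sin λ, cos φ), giving ΔN = -167.140 + 4.063 − 99.712 = -262.79 m.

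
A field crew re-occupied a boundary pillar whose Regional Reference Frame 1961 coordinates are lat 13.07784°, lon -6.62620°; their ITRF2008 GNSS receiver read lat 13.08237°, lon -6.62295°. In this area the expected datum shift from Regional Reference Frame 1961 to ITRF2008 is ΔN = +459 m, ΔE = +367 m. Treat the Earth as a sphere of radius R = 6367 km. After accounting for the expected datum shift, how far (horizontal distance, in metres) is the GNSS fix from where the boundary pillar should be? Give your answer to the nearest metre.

47 m

Observed coordinate differences: Δφ = +0.00453°, Δλ = +0.00325°.
Converting to metres (1° lat = 111125 m, cos φ = 0.974064): observed ΔN = 503.4 m, observed ΔE = 351.8 m.
Subtracting the expected shift leaves a residual of 503.4 − (459) = 44.4 m north and 351.8 − (367) = -15.2 m east.
Residual distance = √(44.4² + (-15.2)²) = 46.9 m.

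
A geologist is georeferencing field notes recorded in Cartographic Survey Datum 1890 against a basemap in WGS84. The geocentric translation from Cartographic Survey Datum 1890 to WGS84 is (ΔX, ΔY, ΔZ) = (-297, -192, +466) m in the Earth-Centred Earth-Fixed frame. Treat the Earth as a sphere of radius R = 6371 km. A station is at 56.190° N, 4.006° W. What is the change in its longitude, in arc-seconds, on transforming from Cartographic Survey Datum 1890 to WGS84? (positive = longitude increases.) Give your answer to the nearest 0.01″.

Δλ = -12.35″

sin φ = 0.830887, cos φ = 0.556441, sin λ = -0.069861, cos λ = 0.997557.
East component: ΔE = −sin λ·ΔX + cos λ·ΔY = −(-0.069861)(-297) + (0.997557)(-192) = -212.28 m.
1° of latitude spans πR/180 = 111195 m; at latitude φ, 1° of longitude spans that × cos φ = 61873.4 m, so Δλ = -212.28 / 61873.4 × 3600 = -12.351″.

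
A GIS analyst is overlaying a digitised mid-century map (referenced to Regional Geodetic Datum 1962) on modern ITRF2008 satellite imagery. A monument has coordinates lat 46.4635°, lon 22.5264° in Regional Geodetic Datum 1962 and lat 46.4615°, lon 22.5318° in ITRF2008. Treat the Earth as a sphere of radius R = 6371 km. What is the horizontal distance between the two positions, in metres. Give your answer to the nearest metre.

470 m

Δφ = 46.4615° − 46.4635° = -0.0020°; Δλ = 22.5318° − 22.5264° = +0.0054°.
1° along a meridian = πR/180 = 111195 m.
ΔN = Δφ × 111195 = -222.4 m; ΔE = Δλ × 111195 × cos(46.4635°) = +0.0054 × 111195 × 0.688817 = 413.6 m.
Distance = √(ΔE² + ΔN²) = √(413.6² + (-222.4)²) = 469.6 m.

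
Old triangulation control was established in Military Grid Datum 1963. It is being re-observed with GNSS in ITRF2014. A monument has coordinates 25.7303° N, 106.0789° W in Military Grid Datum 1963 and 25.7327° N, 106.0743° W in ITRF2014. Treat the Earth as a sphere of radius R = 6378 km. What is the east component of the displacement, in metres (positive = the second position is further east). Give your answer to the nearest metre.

Δφ = 25.7327° − 25.7303° = +0.0024°; Δλ = -106.0743° − -106.0789° = +0.0046°.
1° along a meridian = πR/180 = 111317 m.
ΔN = Δφ × 111317 = 267.2 m; ΔE = Δλ × 111317 × cos(25.7303°) = +0.0046 × 111317 × 0.900848 = 461.3 m.

ΔE = 461 m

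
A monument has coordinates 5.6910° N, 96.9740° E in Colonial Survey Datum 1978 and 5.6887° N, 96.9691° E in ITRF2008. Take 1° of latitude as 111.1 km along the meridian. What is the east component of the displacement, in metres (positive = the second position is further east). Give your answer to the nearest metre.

Δφ = 5.6887° − 5.6910° = -0.0023°; Δλ = 96.9691° − 96.9740° = -0.0049°.
ΔN = Δφ × 111100 = -255.5 m; ΔE = Δλ × 111100 × cos(5.6910°) = -0.0049 × 111100 × 0.995071 = -541.7 m.

ΔE = -542 m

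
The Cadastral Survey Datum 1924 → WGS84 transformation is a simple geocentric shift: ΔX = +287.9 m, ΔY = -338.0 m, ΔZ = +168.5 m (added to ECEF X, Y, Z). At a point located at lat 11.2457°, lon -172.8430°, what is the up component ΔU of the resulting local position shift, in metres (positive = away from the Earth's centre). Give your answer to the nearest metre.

ΔU = -206 m

At φ = 11.2457°, λ = -172.8430°: sin φ = 0.195017, cos φ = 0.980800, sin λ = -0.124589, cos λ = -0.992208.
ΔU = cos φ cos λ·ΔX + cos φ sin λ·ΔY + sin φ·ΔZ = (0.980800)(-0.992208)(287.9) + (0.980800)(-0.124589)(-338.0) + (0.195017)(168.5) = -206.01 m.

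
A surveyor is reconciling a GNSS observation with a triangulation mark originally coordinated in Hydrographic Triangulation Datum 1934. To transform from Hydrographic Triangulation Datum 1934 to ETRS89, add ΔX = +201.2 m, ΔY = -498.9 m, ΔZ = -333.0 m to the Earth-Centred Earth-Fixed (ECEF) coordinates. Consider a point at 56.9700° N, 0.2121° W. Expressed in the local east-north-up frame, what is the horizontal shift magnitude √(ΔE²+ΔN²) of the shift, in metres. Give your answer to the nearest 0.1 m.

At φ = 56.9700°, λ = -0.2121°: sin φ = 0.838385, cos φ = 0.545078, sin λ = -0.003702, cos λ = 0.999993.
ΔE = −sin λ·ΔX + cos λ·ΔY = −(-0.003702)·(201.2) + (0.999993)·(-498.9) = -498.15 m.
ΔN = −sin φ cos λ·ΔX − sin φ sin λ·ΔY + cos φ·ΔZ = −(0.838385)(0.999993)(201.2) − (0.838385)(-0.003702)(-498.9) + (0.545078)(-333.0) = -351.74 m.
Horizontal magnitude = √(ΔE² + ΔN²) = √((-498.15)² + (-351.74)²) = 609.82 m.

609.8 m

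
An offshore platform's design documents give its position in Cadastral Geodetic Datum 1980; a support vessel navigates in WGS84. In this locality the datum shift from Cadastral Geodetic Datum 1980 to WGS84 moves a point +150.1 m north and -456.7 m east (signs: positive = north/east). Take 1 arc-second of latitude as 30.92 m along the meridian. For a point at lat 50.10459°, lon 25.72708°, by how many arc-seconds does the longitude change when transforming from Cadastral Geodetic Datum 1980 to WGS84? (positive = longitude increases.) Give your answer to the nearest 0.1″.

Δλ = -23.0″

At latitude 50.10459°, cos φ = 0.641388.
1″ of longitude at this latitude = 30.92 × cos φ = 19.8317 m, so Δλ = -456.7 / 19.8317 = -23.029″.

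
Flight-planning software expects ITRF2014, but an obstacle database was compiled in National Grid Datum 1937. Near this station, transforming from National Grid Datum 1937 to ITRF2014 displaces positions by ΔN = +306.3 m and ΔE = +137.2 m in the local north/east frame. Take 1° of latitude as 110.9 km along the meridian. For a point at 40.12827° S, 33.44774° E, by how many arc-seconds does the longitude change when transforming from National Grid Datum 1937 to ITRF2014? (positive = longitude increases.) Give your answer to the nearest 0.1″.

At latitude -40.12827°, cos φ = 0.764603.
1° of longitude at this latitude = 110.9 × cos φ = 84.79 km, so Δλ = 137.2 / 84794.5 = 0.0016180° = 5.825″.

Δλ = 5.8″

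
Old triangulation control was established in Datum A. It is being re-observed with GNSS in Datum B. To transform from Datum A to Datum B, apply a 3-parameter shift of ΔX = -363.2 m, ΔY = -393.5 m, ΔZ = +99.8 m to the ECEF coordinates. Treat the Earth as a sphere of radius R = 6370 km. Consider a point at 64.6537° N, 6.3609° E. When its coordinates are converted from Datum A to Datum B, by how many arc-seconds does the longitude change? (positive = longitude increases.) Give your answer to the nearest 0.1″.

sin φ = 0.903737, cos φ = 0.428088, sin λ = 0.110791, cos λ = 0.993844.
East component: ΔE = −sin λ·ΔX + cos λ·ΔY = −(0.110791)(-363.2) + (0.993844)(-393.5) = -350.84 m.
1° of latitude spans πR/180 = 111177 m; at latitude φ, 1° of longitude spans that × cos φ = 47593.8 m, so Δλ = -350.84 / 47593.8 × 3600 = -26.537″.

Δλ = -26.5″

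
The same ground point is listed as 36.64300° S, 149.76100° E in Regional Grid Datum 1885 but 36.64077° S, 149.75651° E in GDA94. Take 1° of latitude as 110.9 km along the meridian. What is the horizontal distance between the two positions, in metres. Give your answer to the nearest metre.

470 m

Δφ = -36.64077° − -36.64300° = +0.00223°; Δλ = 149.75651° − 149.76100° = -0.00449°.
ΔN = Δφ × 110900 = 247.3 m; ΔE = Δλ × 110900 × cos(-36.64300°) = -0.00449 × 110900 × 0.802370 = -399.5 m.
Distance = √(ΔE² + ΔN²) = √((-399.5)² + 247.3²) = 469.9 m.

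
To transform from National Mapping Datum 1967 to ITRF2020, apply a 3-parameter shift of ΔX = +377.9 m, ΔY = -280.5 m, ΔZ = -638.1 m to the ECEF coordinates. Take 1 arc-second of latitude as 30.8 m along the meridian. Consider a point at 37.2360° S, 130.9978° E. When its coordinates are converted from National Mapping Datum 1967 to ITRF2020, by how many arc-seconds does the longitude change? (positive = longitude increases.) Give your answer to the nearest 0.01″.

sin φ = -0.605099, cos φ = 0.796150, sin λ = 0.754735, cos λ = -0.656030.
East component: ΔE = −sin λ·ΔX + cos λ·ΔY = −(0.754735)(377.9) + (-0.656030)(-280.5) = -101.20 m.
1° of latitude spans 3600 × 30.80 = 110880 m; at latitude φ, 1° of longitude spans that × cos φ = 88277.1 m, so Δλ = -101.20 / 88277.1 × 3600 = -4.127″.

Δλ = -4.13″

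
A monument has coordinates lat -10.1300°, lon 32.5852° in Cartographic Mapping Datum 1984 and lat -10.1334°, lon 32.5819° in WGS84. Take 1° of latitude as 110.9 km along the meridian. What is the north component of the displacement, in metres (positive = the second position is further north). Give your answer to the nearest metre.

ΔN = -377 m

Δφ = -10.1334° − -10.1300° = -0.0034°; Δλ = 32.5819° − 32.5852° = -0.0033°.
ΔN = Δφ × 110900 = -377.1 m; ΔE = Δλ × 110900 × cos(-10.1300°) = -0.0033 × 110900 × 0.984411 = -360.3 m.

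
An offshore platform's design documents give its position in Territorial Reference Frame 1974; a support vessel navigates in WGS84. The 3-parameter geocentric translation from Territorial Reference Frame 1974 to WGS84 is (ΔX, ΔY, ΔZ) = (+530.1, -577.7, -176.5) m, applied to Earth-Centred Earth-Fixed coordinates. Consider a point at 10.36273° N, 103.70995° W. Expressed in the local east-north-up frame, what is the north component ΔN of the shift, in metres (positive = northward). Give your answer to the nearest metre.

At φ = 10.36273°, λ = -103.70995°: sin φ = 0.179879, cos φ = 0.983689, sin λ = -0.971508, cos λ = -0.237007.
ΔN = −sin φ cos λ·ΔX − sin φ sin λ·ΔY + cos φ·ΔZ = −(0.179879)(-0.237007)(530.1) − (0.179879)(-0.971508)(-577.7) + (0.983689)(-176.5) = -251.98 m.

ΔN = -252 m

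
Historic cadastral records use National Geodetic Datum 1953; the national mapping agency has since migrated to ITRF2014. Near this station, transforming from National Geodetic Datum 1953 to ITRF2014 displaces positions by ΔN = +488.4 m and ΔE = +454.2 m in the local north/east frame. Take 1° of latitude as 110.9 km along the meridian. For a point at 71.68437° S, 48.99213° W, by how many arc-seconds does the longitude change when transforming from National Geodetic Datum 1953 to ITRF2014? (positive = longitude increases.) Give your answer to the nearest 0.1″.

At latitude -71.68437°, cos φ = 0.314251.
1° of longitude at this latitude = 110.9 × cos φ = 34.85 km, so Δλ = 454.2 / 34850.5 = 0.0130328° = 46.918″.

Δλ = 46.9″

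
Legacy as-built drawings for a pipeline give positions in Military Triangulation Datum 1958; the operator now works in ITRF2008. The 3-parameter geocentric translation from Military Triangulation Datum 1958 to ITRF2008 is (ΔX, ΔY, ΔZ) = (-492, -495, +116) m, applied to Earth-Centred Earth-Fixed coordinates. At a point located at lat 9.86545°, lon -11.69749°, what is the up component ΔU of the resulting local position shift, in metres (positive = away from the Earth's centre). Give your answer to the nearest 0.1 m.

ΔU = -355.9 m

At φ = 9.86545°, λ = -11.69749°: sin φ = 0.171335, cos φ = 0.985213, sin λ = -0.202744, cos λ = 0.979232.
ΔU = cos φ cos λ·ΔX + cos φ sin λ·ΔY + sin φ·ΔZ = (0.985213)(0.979232)(-492) + (0.985213)(-0.202744)(-495) + (0.171335)(116) = -355.91 m.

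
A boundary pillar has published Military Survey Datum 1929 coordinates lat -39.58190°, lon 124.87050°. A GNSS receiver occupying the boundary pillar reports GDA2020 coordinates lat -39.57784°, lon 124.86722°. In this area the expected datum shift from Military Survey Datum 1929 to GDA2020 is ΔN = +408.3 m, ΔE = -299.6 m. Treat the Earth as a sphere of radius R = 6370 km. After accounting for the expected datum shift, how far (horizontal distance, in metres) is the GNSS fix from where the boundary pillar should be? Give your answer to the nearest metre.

Observed coordinate differences: Δφ = +0.00406°, Δλ = -0.00328°.
Converting to metres (1° lat = 111177 m, cos φ = 0.770715): observed ΔN = 451.4 m, observed ΔE = -281.1 m.
Subtracting the expected shift leaves a residual of 451.4 − (408.3) = 43.1 m north and -281.1 − (-299.6) = 18.5 m east.
Residual distance = √(43.1² + 18.5²) = 46.9 m.

47 m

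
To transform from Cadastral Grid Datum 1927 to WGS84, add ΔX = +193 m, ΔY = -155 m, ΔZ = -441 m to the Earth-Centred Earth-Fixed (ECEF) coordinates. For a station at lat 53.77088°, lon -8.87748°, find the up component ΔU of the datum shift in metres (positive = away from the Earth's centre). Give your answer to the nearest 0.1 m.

The local up (radial) axis is (cos φ cos λ, cos φ sin λ, sin φ), giving ΔU = 112.700 + 14.137 − 355.737 = -228.90 m.

ΔU = -228.9 m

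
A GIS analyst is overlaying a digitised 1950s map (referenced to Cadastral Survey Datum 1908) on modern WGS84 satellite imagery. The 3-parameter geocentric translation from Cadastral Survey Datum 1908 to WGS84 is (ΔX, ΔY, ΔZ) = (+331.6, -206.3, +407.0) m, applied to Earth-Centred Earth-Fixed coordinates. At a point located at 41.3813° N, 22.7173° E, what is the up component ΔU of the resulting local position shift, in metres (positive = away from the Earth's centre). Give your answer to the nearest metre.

ΔU = 439 m

The local up (radial) axis is (cos φ cos λ, cos φ sin λ, sin φ), giving ΔU = 229.506 − 59.778 + 269.054 = 438.78 m.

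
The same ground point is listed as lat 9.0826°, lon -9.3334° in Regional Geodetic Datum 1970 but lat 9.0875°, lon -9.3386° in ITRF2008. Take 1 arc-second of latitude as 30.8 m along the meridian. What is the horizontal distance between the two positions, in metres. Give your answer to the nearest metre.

787 m

Δφ = 9.0875° − 9.0826° = +0.0049°; Δλ = -9.3386° − -9.3334° = -0.0052°.
1° of latitude = 3600 × 30.80 = 110880 m.
ΔN = Δφ × 110880 = 543.3 m; ΔE = Δλ × 110880 × cos(9.0826°) = -0.0052 × 110880 × 0.987462 = -569.3 m.
Distance = √(ΔE² + ΔN²) = √((-569.3)² + 543.3²) = 787.0 m.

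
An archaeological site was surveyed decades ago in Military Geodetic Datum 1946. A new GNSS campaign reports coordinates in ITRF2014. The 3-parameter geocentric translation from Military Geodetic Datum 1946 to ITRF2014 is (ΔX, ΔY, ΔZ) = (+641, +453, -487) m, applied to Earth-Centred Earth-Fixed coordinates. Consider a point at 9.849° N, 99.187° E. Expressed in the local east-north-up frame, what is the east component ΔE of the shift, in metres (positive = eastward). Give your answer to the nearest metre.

ΔE = -705 m

At φ = 9.849°, λ = 99.187°: sin φ = 0.171052, cos φ = 0.985262, sin λ = 0.987173, cos λ = -0.159657.
ΔE = −sin λ·ΔX + cos λ·ΔY = −(0.987173)·(641) + (-0.159657)·(453) = -705.10 m.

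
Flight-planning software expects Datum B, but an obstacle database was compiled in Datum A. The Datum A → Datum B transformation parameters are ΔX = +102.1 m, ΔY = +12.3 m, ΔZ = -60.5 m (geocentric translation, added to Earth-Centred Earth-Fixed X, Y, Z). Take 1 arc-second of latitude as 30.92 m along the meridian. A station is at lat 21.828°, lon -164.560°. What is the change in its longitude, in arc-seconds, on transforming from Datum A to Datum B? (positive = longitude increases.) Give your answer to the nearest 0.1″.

Δλ = 0.5″

sin φ = 0.371822, cos φ = 0.928304, sin λ = -0.266229, cos λ = -0.963910.
East component: ΔE = −sin λ·ΔX + cos λ·ΔY = −(-0.266229)(102.1) + (-0.963910)(12.3) = 15.33 m.
1° of latitude spans 3600 × 30.92 = 111312 m; at latitude φ, 1° of longitude spans that × cos φ = 103331.4 m, so Δλ = 15.33 / 103331.4 × 3600 = 0.534″.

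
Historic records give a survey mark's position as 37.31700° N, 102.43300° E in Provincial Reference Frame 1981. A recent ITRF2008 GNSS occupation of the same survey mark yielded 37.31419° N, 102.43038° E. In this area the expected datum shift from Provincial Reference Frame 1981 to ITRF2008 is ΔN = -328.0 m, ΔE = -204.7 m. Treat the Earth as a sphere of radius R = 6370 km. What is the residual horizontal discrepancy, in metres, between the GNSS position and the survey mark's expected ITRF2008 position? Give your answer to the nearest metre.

Observed coordinate differences: Δφ = -0.00281°, Δλ = -0.00262°.
Converting to metres (1° lat = 111177 m, cos φ = 0.795294): observed ΔN = -312.4 m, observed ΔE = -231.7 m.
Subtracting the expected shift leaves a residual of -312.4 − (-328.0) = 15.6 m north and -231.7 − (-204.7) = -27.0 m east.
Residual distance = √(15.6² + (-27.0)²) = 31.1 m.

31 m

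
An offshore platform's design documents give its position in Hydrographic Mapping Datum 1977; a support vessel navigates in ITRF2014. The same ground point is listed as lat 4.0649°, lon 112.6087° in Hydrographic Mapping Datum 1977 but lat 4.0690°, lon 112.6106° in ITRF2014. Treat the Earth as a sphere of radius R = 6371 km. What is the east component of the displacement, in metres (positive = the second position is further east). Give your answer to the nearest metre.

ΔE = 211 m

Δφ = 4.0690° − 4.0649° = +0.0041°; Δλ = 112.6106° − 112.6087° = +0.0019°.
1° along a meridian = πR/180 = 111195 m.
ΔN = Δφ × 111195 = 455.9 m; ΔE = Δλ × 111195 × cos(4.0649°) = +0.0019 × 111195 × 0.997484 = 210.7 m.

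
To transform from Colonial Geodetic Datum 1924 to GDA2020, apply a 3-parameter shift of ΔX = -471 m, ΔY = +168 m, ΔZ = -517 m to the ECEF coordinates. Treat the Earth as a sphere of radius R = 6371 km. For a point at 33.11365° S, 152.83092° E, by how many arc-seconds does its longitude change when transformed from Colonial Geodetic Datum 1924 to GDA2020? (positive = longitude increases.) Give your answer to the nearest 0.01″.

sin φ = -0.546302, cos φ = 0.837589, sin λ = 0.456618, cos λ = -0.889663.
East component: ΔE = −sin λ·ΔX + cos λ·ΔY = −(0.456618)(-471) + (-0.889663)(168) = 65.60 m.
1° of latitude spans πR/180 = 111195 m; at latitude φ, 1° of longitude spans that × cos φ = 93135.6 m, so Δλ = 65.60 / 93135.6 × 3600 = 2.536″.

Δλ = 2.54″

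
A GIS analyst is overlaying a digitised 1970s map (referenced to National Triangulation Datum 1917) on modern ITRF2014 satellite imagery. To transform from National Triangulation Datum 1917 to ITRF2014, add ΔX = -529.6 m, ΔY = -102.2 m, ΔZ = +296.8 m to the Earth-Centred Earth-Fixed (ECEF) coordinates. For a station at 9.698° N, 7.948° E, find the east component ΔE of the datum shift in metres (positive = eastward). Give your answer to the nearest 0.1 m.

ΔE = -28.0 m

The local east axis at (φ, λ) is (−sin λ, cos λ, 0), so ΔE = −sin(7.948°)·(-529.6) + cos(7.948°)·(-102.2) = -27.99 m.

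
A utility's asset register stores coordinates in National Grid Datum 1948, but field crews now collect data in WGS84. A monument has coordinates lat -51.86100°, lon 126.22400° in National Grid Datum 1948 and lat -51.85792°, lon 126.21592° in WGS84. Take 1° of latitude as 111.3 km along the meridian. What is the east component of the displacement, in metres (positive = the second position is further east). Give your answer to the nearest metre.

Δφ = -51.85792° − -51.86100° = +0.00308°; Δλ = 126.21592° − 126.22400° = -0.00808°.
ΔN = Δφ × 111300 = 342.8 m; ΔE = Δλ × 111300 × cos(-51.86100°) = -0.00808 × 111300 × 0.617571 = -555.4 m.

ΔE = -555 m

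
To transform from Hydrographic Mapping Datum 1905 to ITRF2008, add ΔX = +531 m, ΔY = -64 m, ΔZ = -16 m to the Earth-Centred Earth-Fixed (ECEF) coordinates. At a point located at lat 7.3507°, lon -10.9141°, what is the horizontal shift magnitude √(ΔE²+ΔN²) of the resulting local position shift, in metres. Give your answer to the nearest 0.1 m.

At φ = 7.3507°, λ = -10.9141°: sin φ = 0.127942, cos φ = 0.991782, sin λ = -0.189337, cos λ = 0.981912.
ΔE = −sin λ·ΔX + cos λ·ΔY = −(-0.189337)·(531) + (0.981912)·(-64) = 37.70 m.
ΔN = −sin φ cos λ·ΔX − sin φ sin λ·ΔY + cos φ·ΔZ = −(0.127942)(0.981912)(531) − (0.127942)(-0.189337)(-64) + (0.991782)(-16) = -84.13 m.
Horizontal magnitude = √(ΔE² + ΔN²) = √(37.70² + (-84.13)²) = 92.19 m.

92.2 m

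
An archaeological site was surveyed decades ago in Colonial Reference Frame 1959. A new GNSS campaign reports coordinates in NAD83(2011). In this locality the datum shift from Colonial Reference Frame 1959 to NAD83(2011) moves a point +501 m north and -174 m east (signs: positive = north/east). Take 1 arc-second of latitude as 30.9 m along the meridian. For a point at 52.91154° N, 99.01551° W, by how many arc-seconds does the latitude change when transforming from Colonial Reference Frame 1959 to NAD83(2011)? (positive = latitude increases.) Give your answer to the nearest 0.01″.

Δφ = 16.21″

1″ of latitude = 30.90 m, so Δφ = 501.0 / 30.90 = 16.214″.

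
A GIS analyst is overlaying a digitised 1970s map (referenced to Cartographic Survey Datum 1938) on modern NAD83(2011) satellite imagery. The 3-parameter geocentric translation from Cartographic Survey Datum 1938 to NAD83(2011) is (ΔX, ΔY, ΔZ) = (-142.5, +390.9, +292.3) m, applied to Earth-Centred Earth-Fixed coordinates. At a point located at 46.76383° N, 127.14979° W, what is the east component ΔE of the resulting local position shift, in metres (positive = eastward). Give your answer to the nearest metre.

ΔE = -350 m

At φ = 46.76383°, λ = -127.14979°: sin φ = 0.728536, cos φ = 0.685007, sin λ = -0.797059, cos λ = -0.603901.
ΔE = −sin λ·ΔX + cos λ·ΔY = −(-0.797059)·(-142.5) + (-0.603901)·(390.9) = -349.65 m.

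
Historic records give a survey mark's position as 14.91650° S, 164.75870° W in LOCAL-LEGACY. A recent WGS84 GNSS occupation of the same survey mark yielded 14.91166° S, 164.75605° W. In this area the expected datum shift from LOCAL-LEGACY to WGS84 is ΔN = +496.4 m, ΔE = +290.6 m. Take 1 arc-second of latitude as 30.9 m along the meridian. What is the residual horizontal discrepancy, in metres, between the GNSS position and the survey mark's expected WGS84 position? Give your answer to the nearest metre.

Observed coordinate differences: Δφ = +0.00484°, Δλ = +0.00265°.
Converting to metres (1° lat = 111240 m, cos φ = 0.966302): observed ΔN = 538.4 m, observed ΔE = 284.9 m.
Subtracting the expected shift leaves a residual of 538.4 − (496.4) = 42.0 m north and 284.9 − (290.6) = -5.7 m east.
Residual distance = √(42.0² + (-5.7)²) = 42.4 m.

42 m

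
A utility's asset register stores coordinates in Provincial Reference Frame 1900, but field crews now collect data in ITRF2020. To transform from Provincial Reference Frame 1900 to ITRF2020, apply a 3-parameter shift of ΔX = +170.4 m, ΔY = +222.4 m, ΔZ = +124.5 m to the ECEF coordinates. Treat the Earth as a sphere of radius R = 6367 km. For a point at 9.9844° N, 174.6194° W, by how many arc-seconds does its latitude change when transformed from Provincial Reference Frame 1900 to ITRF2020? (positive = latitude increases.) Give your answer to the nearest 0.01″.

Δφ = 5.04″

sin φ = 0.173380, cos φ = 0.984855, sin λ = -0.093771, cos λ = -0.995594.
North component: ΔN = −sin φ cos λ·ΔX − sin φ sin λ·ΔY + cos φ·ΔZ = −(0.173380)(-0.995594)(170.4) − (0.173380)(-0.093771)(222.4) + (0.984855)(124.5) = 155.64 m.
1° of latitude spans πR/180 = 111125 m, so Δφ = 155.64 / 111125 × 3600 = 5.042″.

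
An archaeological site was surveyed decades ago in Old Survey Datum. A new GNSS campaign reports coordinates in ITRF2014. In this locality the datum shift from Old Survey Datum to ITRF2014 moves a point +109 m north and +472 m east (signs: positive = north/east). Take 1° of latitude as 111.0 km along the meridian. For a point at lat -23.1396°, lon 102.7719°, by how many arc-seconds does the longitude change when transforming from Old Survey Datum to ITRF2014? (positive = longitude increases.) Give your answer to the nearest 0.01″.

At latitude -23.1396°, cos φ = 0.919550.
1° of longitude at this latitude = 111.0 × cos φ = 102.07 km, so Δλ = 472.0 / 102070.1 = 0.0046243° = 16.647″.

Δλ = 16.65″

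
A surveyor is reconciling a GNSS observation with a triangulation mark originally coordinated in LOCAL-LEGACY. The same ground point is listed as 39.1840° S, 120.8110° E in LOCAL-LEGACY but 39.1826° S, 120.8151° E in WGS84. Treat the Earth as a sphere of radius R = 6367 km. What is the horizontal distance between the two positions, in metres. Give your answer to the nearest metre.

Δφ = -39.1826° − -39.1840° = +0.0014°; Δλ = 120.8151° − 120.8110° = +0.0041°.
1° along a meridian = πR/180 = 111125 m.
ΔN = Δφ × 111125 = 155.6 m; ΔE = Δλ × 111125 × cos(-39.1840°) = +0.0041 × 111125 × 0.775121 = 353.2 m.
Distance = √(ΔE² + ΔN²) = √(353.2² + 155.6²) = 385.9 m.

386 m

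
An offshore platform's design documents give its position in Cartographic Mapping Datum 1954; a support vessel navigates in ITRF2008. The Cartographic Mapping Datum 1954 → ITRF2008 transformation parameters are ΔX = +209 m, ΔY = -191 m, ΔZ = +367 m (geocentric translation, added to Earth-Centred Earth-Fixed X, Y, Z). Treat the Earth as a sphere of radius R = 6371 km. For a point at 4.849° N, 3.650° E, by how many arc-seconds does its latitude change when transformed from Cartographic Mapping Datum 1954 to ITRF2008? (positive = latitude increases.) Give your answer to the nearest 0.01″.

Δφ = 11.30″

sin φ = 0.084530, cos φ = 0.996421, sin λ = 0.063661, cos λ = 0.997972.
North component: ΔN = −sin φ cos λ·ΔX − sin φ sin λ·ΔY + cos φ·ΔZ = −(0.084530)(0.997972)(209) − (0.084530)(0.063661)(-191) + (0.996421)(367) = 349.08 m.
1° of latitude spans πR/180 = 111195 m, so Δφ = 349.08 / 111195 × 3600 = 11.302″.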